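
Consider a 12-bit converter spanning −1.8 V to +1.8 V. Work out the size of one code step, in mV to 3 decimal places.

Full-scale span = 3.6 V.
LSB = 3.6 / 2^12 = 3.6 / 4096 = 0.000878906 V = 0.879 mV.

0.879 mV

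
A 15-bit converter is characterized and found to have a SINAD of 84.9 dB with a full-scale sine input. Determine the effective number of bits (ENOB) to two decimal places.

13.81 bits

ENOB = (SINAD − 1.76) / 6.02 = (84.9 − 1.76)/6.02 = 13.811.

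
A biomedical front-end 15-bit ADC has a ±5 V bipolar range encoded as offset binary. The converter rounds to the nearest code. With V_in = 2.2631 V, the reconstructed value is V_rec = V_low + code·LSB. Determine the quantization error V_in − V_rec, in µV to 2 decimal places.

-83.59 µV

LSB = 10/2^15 = 305.18 µV.
(2.2631 − (−5))/0.000305176 = 23799.7261; round gives code 23800.
Reconstructed: 2.2631836 V.
Difference: -8.35937e-05 V → -83.59 µV.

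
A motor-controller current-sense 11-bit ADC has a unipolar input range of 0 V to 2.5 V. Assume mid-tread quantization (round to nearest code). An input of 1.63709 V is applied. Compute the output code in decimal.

With 2048 levels over 2.5 V, one step is 1.221 mV.
(1.63709 − 0) / 0.0012207 = 1341.104 LSBs.
Round → code 1341.

code 1341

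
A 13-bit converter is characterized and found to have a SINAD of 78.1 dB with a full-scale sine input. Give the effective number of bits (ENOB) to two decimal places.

12.68 bits

ENOB = (SINAD − 1.76) / 6.02 = (78.1 − 1.76)/6.02 = 12.681.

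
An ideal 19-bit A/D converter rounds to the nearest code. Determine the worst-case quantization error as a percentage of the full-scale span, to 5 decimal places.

Rounding → worst-case error = ½ LSB = V_FS/2^20, so 100/1048576 = 9.53674e-05 % of full scale.

0.00010 %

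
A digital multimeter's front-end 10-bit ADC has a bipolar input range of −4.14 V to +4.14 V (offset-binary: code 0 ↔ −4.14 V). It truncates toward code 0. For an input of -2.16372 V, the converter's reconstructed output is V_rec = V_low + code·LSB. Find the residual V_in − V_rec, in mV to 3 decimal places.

One LSB is 8.28 V / 1024 = 8.086 mV.
(V_in − V_low)/LSB = (-2.16372 − (−4.14))/0.00808594 = 244.4095 → code 244 (floor).
Reconstructed: -2.1670312 V.
Error = -2.16372 − (−2.1670312) = 0.00331125 V = 3.311 mV.

3.311 mV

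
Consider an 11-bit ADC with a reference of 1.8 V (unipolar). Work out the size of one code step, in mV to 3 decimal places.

0.879 mV

Full-scale span = 1.8 V.
LSB = 1.8 / 2^11 = 1.8 / 2048 = 0.000878906 V = 0.879 mV.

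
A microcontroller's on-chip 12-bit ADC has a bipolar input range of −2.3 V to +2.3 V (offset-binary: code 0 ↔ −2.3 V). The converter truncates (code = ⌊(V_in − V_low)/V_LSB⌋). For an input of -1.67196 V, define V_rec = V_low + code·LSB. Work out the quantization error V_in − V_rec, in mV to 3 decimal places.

Step size: 4.6 V ÷ 2^12 = 1.123 mV.
Scaled input = 559.2287 LSBs, so code = 559.
Reconstructed: -1.6722168 V.
V_in − V_rec = 0.000256797 V = 0.257 mV.

0.257 mV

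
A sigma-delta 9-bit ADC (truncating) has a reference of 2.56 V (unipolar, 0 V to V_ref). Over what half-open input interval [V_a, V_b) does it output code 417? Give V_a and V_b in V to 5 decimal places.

[2.08500 V, 2.09000 V)

LSB = 2.56/2^9 = 5.000 mV.
V_a = V_low + 417·LSB = 2.085 V; V_b = V_low + 418·LSB = 2.09 V.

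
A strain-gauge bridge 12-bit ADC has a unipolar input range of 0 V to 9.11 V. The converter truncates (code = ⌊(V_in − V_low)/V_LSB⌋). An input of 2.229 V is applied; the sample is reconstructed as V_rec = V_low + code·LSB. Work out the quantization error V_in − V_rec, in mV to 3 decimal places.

0.431 mV

LSB = 9.11/2^12 = 2.224 mV.
Scaled input = 1002.1936 LSBs, so code = 1002.
V_rec = 0 + 1002·0.00222412 = 2.2285693 V.
Error = 2.229 − 2.2285693 = 0.000430664 V = 0.431 mV.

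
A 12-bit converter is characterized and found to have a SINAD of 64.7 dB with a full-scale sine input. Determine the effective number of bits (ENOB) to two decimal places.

ENOB = (SINAD − 1.76) / 6.02 = (64.7 − 1.76)/6.02 = 10.455.

10.46 bits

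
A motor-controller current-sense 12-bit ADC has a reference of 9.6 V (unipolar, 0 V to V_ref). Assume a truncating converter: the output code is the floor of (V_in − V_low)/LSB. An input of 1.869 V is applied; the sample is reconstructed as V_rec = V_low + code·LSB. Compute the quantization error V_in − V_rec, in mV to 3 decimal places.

LSB = 9.6/2^12 = 2.344 mV.
Scaled input = 797.4400 LSBs, so code = 797.
Reconstructed: 1.8679687 V.
Difference: 0.00103125 V → 1.031 mV.

1.031 mV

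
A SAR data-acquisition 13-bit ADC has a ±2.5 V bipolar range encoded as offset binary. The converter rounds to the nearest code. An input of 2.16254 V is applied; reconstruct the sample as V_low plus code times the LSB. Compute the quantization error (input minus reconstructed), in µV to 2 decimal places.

64.41 µV

LSB = 5/2^13 = 0.610 mV.
Scaled input = 7639.1055 LSBs, so code = 7639.
Code 7639 maps back to (−2.5) + 7639×0.000610352 V = 2.1624756 V.
V_in − V_rec = 6.44141e-05 V = 64.41 µV.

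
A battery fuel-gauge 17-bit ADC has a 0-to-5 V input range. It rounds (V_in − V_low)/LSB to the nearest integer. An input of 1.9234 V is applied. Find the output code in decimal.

LSB = 5 V / 131072 = 38.15 µV.
(V_in − V_low)/LSB = (1.9234 − 0) / 3.8147e-05 = 50420.777.
round(50420.777) = 50421.

code 50421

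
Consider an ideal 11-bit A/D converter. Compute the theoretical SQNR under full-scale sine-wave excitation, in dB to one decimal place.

68.0 dB

SNR ≈ 6.02·N + 1.76 dB = 6.02·11 + 1.76 = 67.98 dB.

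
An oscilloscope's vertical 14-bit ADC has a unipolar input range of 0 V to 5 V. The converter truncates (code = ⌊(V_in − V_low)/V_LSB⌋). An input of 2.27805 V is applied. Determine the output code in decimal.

code 7464

Full-scale span = 5 V; LSB = 5/2^14 = 305.18 µV.
(V_in − V_low)/LSB = (2.27805 − 0) / 0.000305176 = 7464.714.
So the output code is 7464.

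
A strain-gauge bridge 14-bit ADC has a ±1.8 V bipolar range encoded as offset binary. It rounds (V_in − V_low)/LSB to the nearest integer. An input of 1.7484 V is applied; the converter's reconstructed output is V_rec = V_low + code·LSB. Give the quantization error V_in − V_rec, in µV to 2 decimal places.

One LSB is 3.6 V / 16384 = 219.73 µV.
(1.7484 − (−1.8))/0.000219727 = 16149.1627; round gives code 16149.
V_rec = (−1.8) + 16149·0.000219727 = 1.7483643 V.
Error = 1.7484 − 1.7483643 = 3.57422e-05 V = 35.74 µV.

35.74 µV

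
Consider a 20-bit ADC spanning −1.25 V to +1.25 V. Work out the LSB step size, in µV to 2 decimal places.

2.38 µV

Full-scale span = 2.5 V.
LSB = 2.5 / 2^20 = 2.5 / 1048576 = 2.38419e-06 V = 2.38 µV.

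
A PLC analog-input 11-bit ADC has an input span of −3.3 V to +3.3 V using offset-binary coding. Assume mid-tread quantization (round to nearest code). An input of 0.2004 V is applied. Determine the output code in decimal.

LSB = 6.6 V / 2048 = 3.223 mV.
(0.2004 − (−3.3)) / 0.00322266 = 1086.185 LSBs.
Round → code 1086.

code 1086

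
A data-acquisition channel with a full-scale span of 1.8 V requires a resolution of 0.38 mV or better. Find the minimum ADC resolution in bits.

Number of steps required ≥ 1.8 V / 0.38 mV = 4736.84.
Need 2^N ≥ 4736.84; 2^12 = 4096, 2^13 = 8192.
Minimum N = 13.

13 bits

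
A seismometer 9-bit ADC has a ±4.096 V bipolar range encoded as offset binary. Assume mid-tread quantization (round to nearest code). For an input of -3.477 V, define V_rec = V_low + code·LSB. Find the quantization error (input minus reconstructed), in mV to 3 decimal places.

-5.000 mV

One LSB is 8.192 V / 512 = 16.000 mV.
Scaled input = 38.6875 LSBs, so code = 39.
Reconstructed: -3.472 V.
Difference: -0.005 V → -5.000 mV.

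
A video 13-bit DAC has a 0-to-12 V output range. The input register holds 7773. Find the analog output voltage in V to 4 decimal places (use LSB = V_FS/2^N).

LSB = 12 V / 2^13 = 1.465 mV.
V_out = 0 + 7773 × 0.00146484 V = 11.3862 V.

11.3862 V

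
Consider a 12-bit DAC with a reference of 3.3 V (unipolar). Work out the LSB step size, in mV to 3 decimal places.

0.806 mV

Full-scale span = 3.3 V.
LSB = 3.3 / 2^12 = 3.3 / 4096 = 0.000805664 V = 0.806 mV.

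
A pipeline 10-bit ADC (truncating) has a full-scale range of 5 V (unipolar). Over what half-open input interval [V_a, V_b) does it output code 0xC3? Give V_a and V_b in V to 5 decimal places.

[0.95215 V, 0.95703 V)

LSB = 5/2^10 = 4.883 mV.
Code 0xC3 = 195 decimal.
V_a = V_low + 195·LSB = 0.952148 V; V_b = V_low + 196·LSB = 0.957031 V.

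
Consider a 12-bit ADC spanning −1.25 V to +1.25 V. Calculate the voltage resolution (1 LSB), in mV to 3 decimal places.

Full-scale span = 2.5 V.
LSB = 2.5 / 2^12 = 2.5 / 4096 = 0.000610352 V = 0.610 mV.

0.610 mV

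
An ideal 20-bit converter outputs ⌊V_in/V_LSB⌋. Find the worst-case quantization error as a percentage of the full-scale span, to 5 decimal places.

Truncating → worst-case error = 1 LSB = V_FS/2^20, so 100/1048576 = 9.53674e-05 % of full scale.

0.00010 %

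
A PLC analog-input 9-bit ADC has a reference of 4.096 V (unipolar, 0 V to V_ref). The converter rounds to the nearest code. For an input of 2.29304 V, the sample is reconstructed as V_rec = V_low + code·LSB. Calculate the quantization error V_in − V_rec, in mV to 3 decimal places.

One LSB is 4.096 V / 512 = 8.000 mV.
(2.29304 − 0)/0.008 = 286.6300; round gives code 287.
V_rec = 0 + 287·0.008 = 2.296 V.
Error = 2.29304 − 2.296 = -0.00296 V = -2.960 mV.

-2.960 mV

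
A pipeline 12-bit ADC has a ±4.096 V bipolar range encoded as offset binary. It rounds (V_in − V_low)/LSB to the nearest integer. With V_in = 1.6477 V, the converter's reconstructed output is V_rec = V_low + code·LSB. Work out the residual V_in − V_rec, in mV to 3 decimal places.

-0.300 mV

Step size: 8.192 V ÷ 2^12 = 2.000 mV.
Scaled input = 2871.8500 LSBs, so code = 2872.
V_rec = (−4.096) + 2872·0.002 = 1.648 V.
V_in − V_rec = -0.0003 V = -0.300 mV.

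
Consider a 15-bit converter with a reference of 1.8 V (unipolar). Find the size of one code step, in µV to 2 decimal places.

54.93 µV

Full-scale span = 1.8 V.
LSB = 1.8 / 2^15 = 1.8 / 32768 = 5.49316e-05 V = 54.93 µV.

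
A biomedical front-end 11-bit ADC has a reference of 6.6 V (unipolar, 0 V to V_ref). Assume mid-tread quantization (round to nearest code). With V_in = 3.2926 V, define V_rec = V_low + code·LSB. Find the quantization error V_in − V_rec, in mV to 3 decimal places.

LSB = 6.6/2^11 = 3.223 mV.
Scaled input = 1021.7038 LSBs, so code = 1022.
Code 1022 maps back to 0 + 1022×0.00322266 V = 3.2935547 V.
Error = 3.2926 − 3.2935547 = -0.000954688 V = -0.955 mV.

-0.955 mV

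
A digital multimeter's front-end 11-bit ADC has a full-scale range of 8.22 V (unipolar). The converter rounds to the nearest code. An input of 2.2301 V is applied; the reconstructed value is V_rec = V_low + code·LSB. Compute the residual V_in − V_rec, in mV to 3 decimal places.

-1.502 mV

One LSB is 8.22 V / 2048 = 4.014 mV.
(V_in − V_low)/LSB = (2.2301 − 0)/0.00401367 = 555.6259 → code 556 (round).
Reconstructed: 2.2316016 V.
V_in − V_rec = -0.00150156 V = -1.502 mV.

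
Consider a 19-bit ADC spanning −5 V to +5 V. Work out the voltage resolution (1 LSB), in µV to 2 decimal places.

Full-scale span = 10 V.
LSB = 10 / 2^19 = 10 / 524288 = 1.90735e-05 V = 19.07 µV.

19.07 µV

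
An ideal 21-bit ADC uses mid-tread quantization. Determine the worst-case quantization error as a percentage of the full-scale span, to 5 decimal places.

0.00002 %

Rounding → worst-case error = ½ LSB = V_FS/2^22, so 100/4194304 = 2.38419e-05 % of full scale.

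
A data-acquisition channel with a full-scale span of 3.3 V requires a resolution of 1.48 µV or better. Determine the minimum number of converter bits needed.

22 bits

Number of steps required ≥ 3.3 V / 1.48 µV = 2229729.73.
Need 2^N ≥ 2229729.73; 2^21 = 2097152, 2^22 = 4194304.
Minimum N = 22.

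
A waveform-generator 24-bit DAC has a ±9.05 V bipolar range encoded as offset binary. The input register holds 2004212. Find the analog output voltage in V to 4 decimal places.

LSB = 18.1 V / 2^24 = 1.08 µV.
V_out = (−9.05) + 2004212 × 1.07884e-06 V = -6.88777 V.

-6.8878 V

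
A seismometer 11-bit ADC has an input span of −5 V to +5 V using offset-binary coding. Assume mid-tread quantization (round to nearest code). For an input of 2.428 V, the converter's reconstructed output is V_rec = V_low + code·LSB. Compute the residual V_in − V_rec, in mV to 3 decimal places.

1.242 mV

Step size: 10 V ÷ 2^11 = 4.883 mV.
Scaled input = 1521.2544 LSBs, so code = 1521.
Reconstructed: 2.4267578 V.
Difference: 0.00124219 V → 1.242 mV.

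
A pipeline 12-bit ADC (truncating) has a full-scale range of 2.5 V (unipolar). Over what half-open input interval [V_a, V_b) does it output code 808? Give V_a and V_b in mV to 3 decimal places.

LSB = 2.5/2^12 = 0.610 mV.
V_a = V_low + 808·LSB = 0.493164 V; V_b = V_low + 809·LSB = 0.493774 V.

[493.164 mV, 493.774 mV)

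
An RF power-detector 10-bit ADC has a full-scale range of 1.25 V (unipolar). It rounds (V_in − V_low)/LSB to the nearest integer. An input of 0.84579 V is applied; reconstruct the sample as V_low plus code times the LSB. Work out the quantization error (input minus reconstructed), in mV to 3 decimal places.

One LSB is 1.25 V / 1024 = 1.221 mV.
Scaled input = 692.8712 LSBs, so code = 693.
Reconstructed: 0.84594727 V.
Difference: -0.000157266 V → -0.157 mV.

-0.157 mV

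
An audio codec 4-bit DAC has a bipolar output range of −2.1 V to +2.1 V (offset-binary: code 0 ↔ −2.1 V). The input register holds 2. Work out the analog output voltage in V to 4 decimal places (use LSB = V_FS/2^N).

LSB = 4.2 V / 2^4 = 262.500 mV.
V_out = (−2.1) + 2 × 0.2625 V = -1.575 V.

-1.5750 V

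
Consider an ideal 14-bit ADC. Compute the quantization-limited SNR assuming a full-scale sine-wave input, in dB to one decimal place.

SNR ≈ 6.02·N + 1.76 dB = 6.02·14 + 1.76 = 86.04 dB.

86.0 dB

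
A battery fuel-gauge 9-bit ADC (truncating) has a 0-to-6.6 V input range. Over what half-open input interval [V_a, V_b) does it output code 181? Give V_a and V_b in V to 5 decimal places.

[2.33320 V, 2.34609 V)

LSB = 6.6/2^9 = 12.891 mV.
V_a = V_low + 181·LSB = 2.3332 V; V_b = V_low + 182·LSB = 2.34609 V.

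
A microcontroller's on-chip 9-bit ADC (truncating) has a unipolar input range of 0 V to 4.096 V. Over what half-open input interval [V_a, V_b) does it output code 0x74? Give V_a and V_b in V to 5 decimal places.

[0.92800 V, 0.93600 V)

LSB = 4.096/2^9 = 8.000 mV.
Code 0x74 = 116 decimal.
V_a = V_low + 116·LSB = 0.928 V; V_b = V_low + 117·LSB = 0.936 V.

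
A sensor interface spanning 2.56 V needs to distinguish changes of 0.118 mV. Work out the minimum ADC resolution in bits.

Number of steps required ≥ 2.56 V / 0.118 mV = 21694.92.
Need 2^N ≥ 21694.92; 2^14 = 16384, 2^15 = 32768.
Minimum N = 15.

15 bits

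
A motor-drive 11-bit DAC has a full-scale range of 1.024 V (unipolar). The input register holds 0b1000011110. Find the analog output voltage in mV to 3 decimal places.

271.000 mV

LSB = 1.024 V / 2^11 = 0.500 mV.
Code 0b1000011110 = 542 decimal.
V_out = 0 + 542 × 0.0005 V = 0.271 V.
= 271.000 mV.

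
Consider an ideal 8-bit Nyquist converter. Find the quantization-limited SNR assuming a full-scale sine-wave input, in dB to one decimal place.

SNR ≈ 6.02·N + 1.76 dB = 6.02·8 + 1.76 = 49.92 dB.

49.9 dB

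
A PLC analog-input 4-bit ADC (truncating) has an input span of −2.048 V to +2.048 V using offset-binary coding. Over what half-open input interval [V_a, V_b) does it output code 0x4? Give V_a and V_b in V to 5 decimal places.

LSB = 4.096/2^4 = 256.000 mV.
Code 0x4 = 4 decimal.
V_a = V_low + 4·LSB = -1.024 V; V_b = V_low + 5·LSB = -0.768 V.

[-1.02400 V, -0.76800 V)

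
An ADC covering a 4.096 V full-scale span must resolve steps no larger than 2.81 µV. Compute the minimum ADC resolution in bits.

Number of steps required ≥ 4.096 V / 2.81 µV = 1457651.25.
Need 2^N ≥ 1457651.25; 2^20 = 1048576, 2^21 = 2097152.
Minimum N = 21.

21 bits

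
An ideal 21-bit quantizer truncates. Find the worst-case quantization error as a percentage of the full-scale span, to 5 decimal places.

Truncating → worst-case error = 1 LSB = V_FS/2^21, so 100/2097152 = 4.76837e-05 % of full scale.

0.00005 %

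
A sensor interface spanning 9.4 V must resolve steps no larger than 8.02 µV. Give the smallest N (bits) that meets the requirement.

21 bits

Number of steps required ≥ 9.4 V / 8.02 µV = 1172069.83.
Need 2^N ≥ 1172069.83; 2^20 = 1048576, 2^21 = 2097152.
Minimum N = 21.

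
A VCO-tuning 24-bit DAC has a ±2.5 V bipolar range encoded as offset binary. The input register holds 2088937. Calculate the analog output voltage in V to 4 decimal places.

-1.8774 V

LSB = 5 V / 2^24 = 0.30 µV.
V_out = (−2.5) + 2088937 × 2.98023e-07 V = -1.87745 V.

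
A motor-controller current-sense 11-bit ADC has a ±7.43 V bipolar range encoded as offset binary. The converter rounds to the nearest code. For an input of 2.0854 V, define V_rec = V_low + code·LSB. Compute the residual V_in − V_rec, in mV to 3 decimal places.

2.968 mV

One LSB is 14.86 V / 2048 = 7.256 mV.
Scaled input = 1311.4091 LSBs, so code = 1311.
Code 1311 maps back to (−7.43) + 1311×0.00725586 V = 2.0824316 V.
Error = 2.0854 − 2.0824316 = 0.00296836 V = 2.968 mV.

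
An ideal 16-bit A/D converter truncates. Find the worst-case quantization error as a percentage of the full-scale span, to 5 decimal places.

Truncating → worst-case error = 1 LSB = V_FS/2^16, so 100/65536 = 0.00152588 % of full scale.

0.00153 %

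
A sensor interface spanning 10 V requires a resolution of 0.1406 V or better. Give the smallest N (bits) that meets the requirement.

7 bits

Number of steps required ≥ 10 V / 0.1406 V = 71.12.
Need 2^N ≥ 71.12; 2^6 = 64, 2^7 = 128.
Minimum N = 7.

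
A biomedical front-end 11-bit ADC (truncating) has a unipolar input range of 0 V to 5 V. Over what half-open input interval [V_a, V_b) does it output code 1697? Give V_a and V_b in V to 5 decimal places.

[4.14307 V, 4.14551 V)

LSB = 5/2^11 = 2.441 mV.
V_a = V_low + 1697·LSB = 4.14307 V; V_b = V_low + 1698·LSB = 4.14551 V.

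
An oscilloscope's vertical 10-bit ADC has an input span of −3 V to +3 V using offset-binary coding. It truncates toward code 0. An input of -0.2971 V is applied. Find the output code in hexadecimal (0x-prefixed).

code 0x1CD (decimal 461)

With 1024 levels over 6 V, one step is 5.859 mV.
(V_in − V_low)/LSB = (-0.2971 − (−3)) / 0.00585938 = 461.295.
⌊·⌋(461.295) = 461.
In hexadecimal (0x-prefixed): 0x1CD.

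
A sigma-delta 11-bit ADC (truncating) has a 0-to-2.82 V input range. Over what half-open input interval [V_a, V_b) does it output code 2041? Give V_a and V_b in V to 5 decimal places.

LSB = 2.82/2^11 = 1.377 mV.
V_a = V_low + 2041·LSB = 2.81036 V; V_b = V_low + 2042·LSB = 2.81174 V.

[2.81036 V, 2.81174 V)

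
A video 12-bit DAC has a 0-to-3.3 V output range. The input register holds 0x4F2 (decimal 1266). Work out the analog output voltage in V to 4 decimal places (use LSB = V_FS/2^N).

LSB = 3.3 V / 2^12 = 0.806 mV.
Code 0x4F2 = 1266 decimal.
V_out = 0 + 1266 × 0.000805664 V = 1.01997 V.

1.0200 V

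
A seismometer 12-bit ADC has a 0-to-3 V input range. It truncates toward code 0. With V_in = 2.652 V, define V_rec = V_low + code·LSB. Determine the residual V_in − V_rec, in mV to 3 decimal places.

0.633 mV

LSB = 3/2^12 = 0.732 mV.
Scaled input = 3620.8640 LSBs, so code = 3620.
Code 3620 maps back to 0 + 3620×0.000732422 V = 2.6513672 V.
V_in − V_rec = 0.000632813 V = 0.633 mV.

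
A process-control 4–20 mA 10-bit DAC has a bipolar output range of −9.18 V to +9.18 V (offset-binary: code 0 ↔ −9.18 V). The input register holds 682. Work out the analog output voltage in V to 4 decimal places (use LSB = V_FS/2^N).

LSB = 18.36 V / 2^10 = 17.930 mV.
V_out = (−9.18) + 682 × 0.0179297 V = 3.04805 V.

3.0480 V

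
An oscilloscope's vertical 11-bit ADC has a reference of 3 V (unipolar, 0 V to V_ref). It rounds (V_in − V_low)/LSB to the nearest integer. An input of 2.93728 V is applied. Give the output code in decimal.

code 2005

With 2048 levels over 3 V, one step is 1.465 mV.
(2.93728 − 0) / 0.00146484 = 2005.183 LSBs.
round(2005.183) = 2005.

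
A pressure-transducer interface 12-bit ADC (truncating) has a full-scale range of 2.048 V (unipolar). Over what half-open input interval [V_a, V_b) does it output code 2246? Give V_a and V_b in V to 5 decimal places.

LSB = 2.048/2^12 = 0.500 mV.
V_a = V_low + 2246·LSB = 1.123 V; V_b = V_low + 2247·LSB = 1.1235 V.

[1.12300 V, 1.12350 V)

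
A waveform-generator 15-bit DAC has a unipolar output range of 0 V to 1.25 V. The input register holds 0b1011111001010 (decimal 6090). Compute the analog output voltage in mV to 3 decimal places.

LSB = 1.25 V / 2^15 = 38.15 µV.
Code 0b1011111001010 = 6090 decimal.
V_out = 0 + 6090 × 3.8147e-05 V = 0.232315 V.
= 232.315 mV.

232.315 mV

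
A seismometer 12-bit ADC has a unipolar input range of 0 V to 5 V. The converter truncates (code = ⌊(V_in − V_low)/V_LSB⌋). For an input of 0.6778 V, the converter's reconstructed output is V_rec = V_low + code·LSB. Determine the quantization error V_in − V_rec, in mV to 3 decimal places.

Step size: 5 V ÷ 2^12 = 1.221 mV.
(0.6778 − 0)/0.0012207 = 555.2538; ⌊·⌋ gives code 555.
Reconstructed: 0.67749023 V.
Error = 0.6778 − 0.67749023 = 0.000309766 V = 0.310 mV.

0.310 mV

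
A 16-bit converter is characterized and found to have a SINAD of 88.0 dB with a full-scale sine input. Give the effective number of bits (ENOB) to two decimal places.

ENOB = (SINAD − 1.76) / 6.02 = (88.0 − 1.76)/6.02 = 14.326.

14.33 bits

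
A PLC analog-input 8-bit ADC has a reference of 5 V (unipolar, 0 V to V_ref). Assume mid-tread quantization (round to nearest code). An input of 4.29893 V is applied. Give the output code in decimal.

code 220

Full-scale span = 5 V; LSB = 5/2^8 = 19.531 mV.
(V_in − V_low)/LSB = (4.29893 − 0) / 0.0195312 = 220.105.
round(220.105) = 220.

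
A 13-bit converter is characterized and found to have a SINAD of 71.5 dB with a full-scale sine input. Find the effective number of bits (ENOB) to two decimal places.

11.58 bits

ENOB = (SINAD − 1.76) / 6.02 = (71.5 − 1.76)/6.02 = 11.585.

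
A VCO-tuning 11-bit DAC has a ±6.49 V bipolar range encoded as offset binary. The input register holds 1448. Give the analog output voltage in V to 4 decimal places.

2.6873 V

LSB = 12.98 V / 2^11 = 6.338 mV.
V_out = (−6.49) + 1448 × 0.00633789 V = 2.68727 V.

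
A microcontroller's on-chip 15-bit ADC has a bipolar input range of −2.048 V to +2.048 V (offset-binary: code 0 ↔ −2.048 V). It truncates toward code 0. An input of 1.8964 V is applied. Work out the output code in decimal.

code 31555

Full-scale span = 4.096 V; LSB = 4.096/2^15 = 125.00 µV.
(1.8964 − (−2.048)) / 0.000125 = 31555.200 LSBs.
⌊·⌋(31555.200) = 31555.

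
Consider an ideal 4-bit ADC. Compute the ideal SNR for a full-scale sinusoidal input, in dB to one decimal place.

SNR ≈ 6.02·N + 1.76 dB = 6.02·4 + 1.76 = 25.84 dB.

25.8 dB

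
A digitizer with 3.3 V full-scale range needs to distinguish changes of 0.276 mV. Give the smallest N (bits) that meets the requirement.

Number of steps required ≥ 3.3 V / 0.276 mV = 11956.52.
Need 2^N ≥ 11956.52; 2^13 = 8192, 2^14 = 16384.
Minimum N = 14.

14 bits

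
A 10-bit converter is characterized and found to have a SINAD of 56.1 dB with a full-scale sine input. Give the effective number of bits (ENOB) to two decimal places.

ENOB = (SINAD − 1.76) / 6.02 = (56.1 − 1.76)/6.02 = 9.027.

9.03 bits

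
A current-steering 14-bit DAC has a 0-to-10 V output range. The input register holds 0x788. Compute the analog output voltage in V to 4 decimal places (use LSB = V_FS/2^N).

1.1768 V

LSB = 10 V / 2^14 = 0.610 mV.
Code 0x788 = 1928 decimal.
V_out = 0 + 1928 × 0.000610352 V = 1.17676 V.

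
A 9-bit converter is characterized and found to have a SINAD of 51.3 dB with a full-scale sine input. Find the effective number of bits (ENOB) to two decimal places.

8.23 bits

ENOB = (SINAD − 1.76) / 6.02 = (51.3 − 1.76)/6.02 = 8.229.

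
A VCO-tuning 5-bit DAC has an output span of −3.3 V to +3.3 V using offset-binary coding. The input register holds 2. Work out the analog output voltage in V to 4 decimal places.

-2.8875 V

LSB = 6.6 V / 2^5 = 206.250 mV.
V_out = (−3.3) + 2 × 0.20625 V = -2.8875 V.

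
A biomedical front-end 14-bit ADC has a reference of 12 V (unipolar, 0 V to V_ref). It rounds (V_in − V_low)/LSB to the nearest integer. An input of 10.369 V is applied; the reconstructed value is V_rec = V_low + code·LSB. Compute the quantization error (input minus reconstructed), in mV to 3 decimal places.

0.104 mV

Step size: 12 V ÷ 2^14 = 0.732 mV.
Scaled input = 14157.1413 LSBs, so code = 14157.
Reconstructed: 10.368896 V.
Error = 10.369 − 10.368896 = 0.000103516 V = 0.104 mV.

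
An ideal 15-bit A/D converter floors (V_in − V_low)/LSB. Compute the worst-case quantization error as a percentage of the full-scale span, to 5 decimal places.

0.00305 %

Truncating → worst-case error = 1 LSB = V_FS/2^15, so 100/32768 = 0.00305176 % of full scale.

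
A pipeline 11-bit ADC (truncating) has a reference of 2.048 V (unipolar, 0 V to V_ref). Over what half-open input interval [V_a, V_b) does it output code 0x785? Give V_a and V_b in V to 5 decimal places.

[1.92500 V, 1.92600 V)

LSB = 2.048/2^11 = 1.000 mV.
Code 0x785 = 1925 decimal.
V_a = V_low + 1925·LSB = 1.925 V; V_b = V_low + 1926·LSB = 1.926 V.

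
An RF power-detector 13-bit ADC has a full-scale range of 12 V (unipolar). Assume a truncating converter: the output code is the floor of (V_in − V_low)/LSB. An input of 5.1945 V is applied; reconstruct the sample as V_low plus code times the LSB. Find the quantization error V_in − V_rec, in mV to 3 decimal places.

0.164 mV

One LSB is 12 V / 8192 = 1.465 mV.
(V_in − V_low)/LSB = (5.1945 − 0)/0.00146484 = 3546.1120 → code 3546 (floor).
Code 3546 maps back to 0 + 3546×0.00146484 V = 5.1943359 V.
Difference: 0.000164063 V → 0.164 mV.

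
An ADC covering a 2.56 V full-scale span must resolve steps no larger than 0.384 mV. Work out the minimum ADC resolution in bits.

13 bits

Number of steps required ≥ 2.56 V / 0.384 mV = 6666.67.
Need 2^N ≥ 6666.67; 2^12 = 4096, 2^13 = 8192.
Minimum N = 13.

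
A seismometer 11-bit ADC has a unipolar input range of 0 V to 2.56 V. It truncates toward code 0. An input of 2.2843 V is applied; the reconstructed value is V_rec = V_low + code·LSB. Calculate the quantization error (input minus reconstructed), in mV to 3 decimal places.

0.550 mV

Step size: 2.56 V ÷ 2^11 = 1.250 mV.
(V_in − V_low)/LSB = (2.2843 − 0)/0.00125 = 1827.4400 → code 1827 (floor).
Code 1827 maps back to 0 + 1827×0.00125 V = 2.28375 V.
Error = 2.2843 − 2.28375 = 0.00055 V = 0.550 mV.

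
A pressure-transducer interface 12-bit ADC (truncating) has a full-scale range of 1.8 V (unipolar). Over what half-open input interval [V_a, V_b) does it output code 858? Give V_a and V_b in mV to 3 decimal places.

LSB = 1.8/2^12 = 439.45 µV.
V_a = V_low + 858·LSB = 0.377051 V; V_b = V_low + 859·LSB = 0.37749 V.

[377.051 mV, 377.490 mV)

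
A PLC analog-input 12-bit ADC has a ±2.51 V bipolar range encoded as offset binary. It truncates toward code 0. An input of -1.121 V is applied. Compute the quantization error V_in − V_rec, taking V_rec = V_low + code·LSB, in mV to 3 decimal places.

0.411 mV

LSB = 5.02/2^12 = 1.226 mV.
Scaled input = 1133.3355 LSBs, so code = 1133.
V_rec = (−2.51) + 1133·0.00122559 = -1.1214111 V.
V_in − V_rec = 0.000411133 V = 0.411 mV.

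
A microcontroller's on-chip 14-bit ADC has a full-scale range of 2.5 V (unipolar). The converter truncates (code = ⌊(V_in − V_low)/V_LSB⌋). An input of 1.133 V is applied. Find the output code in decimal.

Full-scale span = 2.5 V; LSB = 2.5/2^14 = 152.59 µV.
(V_in − V_low)/LSB = (1.133 − 0) / 0.000152588 = 7425.229.
Floor → code 7425.

code 7425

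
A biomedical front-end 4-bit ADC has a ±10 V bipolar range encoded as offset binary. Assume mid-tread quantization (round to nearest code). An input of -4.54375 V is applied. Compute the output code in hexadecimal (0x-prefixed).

With 16 levels over 20 V, one step is 1.2500 V.
(-4.54375 − (−10)) / 1.25 = 4.365 LSBs.
round(4.365) = 4.
In hexadecimal (0x-prefixed): 0x4.

code 0x4 (decimal 4)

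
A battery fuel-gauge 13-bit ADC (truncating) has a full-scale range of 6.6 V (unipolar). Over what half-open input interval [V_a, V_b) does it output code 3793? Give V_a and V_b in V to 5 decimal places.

LSB = 6.6/2^13 = 0.806 mV.
V_a = V_low + 3793·LSB = 3.05588 V; V_b = V_low + 3794·LSB = 3.05669 V.

[3.05588 V, 3.05669 V)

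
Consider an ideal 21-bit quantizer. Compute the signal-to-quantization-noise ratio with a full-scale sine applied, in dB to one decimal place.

128.2 dB

SNR ≈ 6.02·N + 1.76 dB = 6.02·21 + 1.76 = 128.18 dB.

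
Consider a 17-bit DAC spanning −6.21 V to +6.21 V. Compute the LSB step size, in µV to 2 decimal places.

Full-scale span = 12.42 V.
LSB = 12.42 / 2^17 = 12.42 / 131072 = 9.47571e-05 V = 94.76 µV.

94.76 µV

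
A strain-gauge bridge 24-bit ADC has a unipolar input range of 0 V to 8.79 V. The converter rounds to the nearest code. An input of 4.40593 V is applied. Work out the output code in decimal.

code 8409470

LSB = 8.79 V / 16777216 = 0.52 µV.
(4.40593 − 0) / 5.23925e-07 = 8409469.771 LSBs.
So the output code is 8409470.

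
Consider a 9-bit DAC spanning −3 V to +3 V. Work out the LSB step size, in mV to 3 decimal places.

Full-scale span = 6 V.
LSB = 6 / 2^9 = 6 / 512 = 0.0117188 V = 11.719 mV.

11.719 mV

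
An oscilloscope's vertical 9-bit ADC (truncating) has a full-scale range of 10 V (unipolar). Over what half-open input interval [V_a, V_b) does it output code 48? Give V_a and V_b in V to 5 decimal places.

[0.93750 V, 0.95703 V)

LSB = 10/2^9 = 19.531 mV.
V_a = V_low + 48·LSB = 0.9375 V; V_b = V_low + 49·LSB = 0.957031 V.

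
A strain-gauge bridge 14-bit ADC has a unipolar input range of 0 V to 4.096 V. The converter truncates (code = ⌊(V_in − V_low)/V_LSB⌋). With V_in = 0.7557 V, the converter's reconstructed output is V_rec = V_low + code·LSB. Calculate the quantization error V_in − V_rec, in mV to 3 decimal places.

0.200 mV

One LSB is 4.096 V / 16384 = 250.00 µV.
(0.7557 − 0)/0.00025 = 3022.8000; ⌊·⌋ gives code 3022.
Reconstructed: 0.7555 V.
Difference: 0.0002 V → 0.200 mV.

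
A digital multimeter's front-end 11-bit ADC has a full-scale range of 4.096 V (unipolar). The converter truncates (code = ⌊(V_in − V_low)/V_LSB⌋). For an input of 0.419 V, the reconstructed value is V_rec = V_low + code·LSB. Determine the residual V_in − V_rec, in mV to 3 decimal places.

1.000 mV

LSB = 4.096/2^11 = 2.000 mV.
Scaled input = 209.5000 LSBs, so code = 209.
V_rec = 0 + 209·0.002 = 0.418 V.
V_in − V_rec = 0.001 V = 1.000 mV.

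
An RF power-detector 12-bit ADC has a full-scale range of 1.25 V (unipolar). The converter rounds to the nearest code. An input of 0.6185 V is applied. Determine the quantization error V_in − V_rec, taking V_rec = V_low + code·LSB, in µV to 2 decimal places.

-91.31 µV

One LSB is 1.25 V / 4096 = 305.18 µV.
(V_in − V_low)/LSB = (0.6185 − 0)/0.000305176 = 2026.7008 → code 2027 (round).
Reconstructed: 0.61859131 V.
V_in − V_rec = -9.13086e-05 V = -91.31 µV.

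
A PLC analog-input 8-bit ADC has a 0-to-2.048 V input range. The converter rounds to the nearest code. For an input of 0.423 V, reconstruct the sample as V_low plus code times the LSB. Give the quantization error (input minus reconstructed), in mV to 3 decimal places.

-1.000 mV

LSB = 2.048/2^8 = 8.000 mV.
(0.423 − 0)/0.008 = 52.8750; round gives code 53.
Reconstructed: 0.424 V.
V_in − V_rec = -0.001 V = -1.000 mV.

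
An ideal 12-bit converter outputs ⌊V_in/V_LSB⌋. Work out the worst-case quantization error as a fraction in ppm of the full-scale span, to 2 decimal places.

Truncating → worst-case error = 1 LSB = V_FS/2^12, so 1e+06/4096 = 244.141 ppm of full scale.

244.14 ppm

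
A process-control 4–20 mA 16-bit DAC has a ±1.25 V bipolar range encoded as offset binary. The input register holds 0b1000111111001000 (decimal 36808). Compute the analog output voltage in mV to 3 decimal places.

LSB = 2.5 V / 2^16 = 38.15 µV.
Code 0b1000111111001000 = 36808 decimal.
V_out = (−1.25) + 36808 × 3.8147e-05 V = 0.154114 V.
= 154.114 mV.

154.114 mV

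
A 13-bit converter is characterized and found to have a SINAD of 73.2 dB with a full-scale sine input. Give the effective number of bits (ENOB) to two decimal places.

11.87 bits

ENOB = (SINAD − 1.76) / 6.02 = (73.2 − 1.76)/6.02 = 11.867.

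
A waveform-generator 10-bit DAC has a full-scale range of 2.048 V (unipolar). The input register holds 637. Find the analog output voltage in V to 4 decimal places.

LSB = 2.048 V / 2^10 = 2.000 mV.
V_out = 0 + 637 × 0.002 V = 1.274 V.

1.2740 V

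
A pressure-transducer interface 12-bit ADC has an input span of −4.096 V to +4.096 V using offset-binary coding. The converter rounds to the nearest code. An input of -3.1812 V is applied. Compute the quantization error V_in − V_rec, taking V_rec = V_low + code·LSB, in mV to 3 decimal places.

LSB = 8.192/2^12 = 2.000 mV.
Scaled input = 457.4000 LSBs, so code = 457.
V_rec = (−4.096) + 457·0.002 = -3.182 V.
Error = -3.1812 − (−3.182) = 0.0008 V = 0.800 mV.

0.800 mV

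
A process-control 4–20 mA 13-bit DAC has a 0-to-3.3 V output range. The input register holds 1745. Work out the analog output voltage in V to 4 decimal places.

LSB = 3.3 V / 2^13 = 402.83 µV.
V_out = 0 + 1745 × 0.000402832 V = 0.702942 V.

0.7029 V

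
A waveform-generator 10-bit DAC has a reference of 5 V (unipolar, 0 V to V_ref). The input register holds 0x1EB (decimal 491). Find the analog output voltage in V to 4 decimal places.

2.3975 V

LSB = 5 V / 2^10 = 4.883 mV.
Code 0x1EB = 491 decimal.
V_out = 0 + 491 × 0.00488281 V = 2.39746 V.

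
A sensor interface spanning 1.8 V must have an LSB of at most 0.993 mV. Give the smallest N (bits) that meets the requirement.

11 bits

Number of steps required ≥ 1.8 V / 0.993 mV = 1812.69.
Need 2^N ≥ 1812.69; 2^10 = 1024, 2^11 = 2048.
Minimum N = 11.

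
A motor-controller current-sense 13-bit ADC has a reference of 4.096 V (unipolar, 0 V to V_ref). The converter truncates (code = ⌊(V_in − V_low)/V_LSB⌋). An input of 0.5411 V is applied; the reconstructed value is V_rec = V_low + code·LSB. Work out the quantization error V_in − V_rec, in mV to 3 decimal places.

LSB = 4.096/2^13 = 0.500 mV.
(V_in − V_low)/LSB = (0.5411 − 0)/0.0005 = 1082.2000 → code 1082 (floor).
Reconstructed: 0.541 V.
Error = 0.5411 − 0.541 = 0.0001 V = 0.100 mV.

0.100 mV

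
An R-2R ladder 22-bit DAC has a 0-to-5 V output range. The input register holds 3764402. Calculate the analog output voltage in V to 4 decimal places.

4.4875 V

LSB = 5 V / 2^22 = 1.19 µV.
V_out = 0 + 3764402 × 1.19209e-06 V = 4.48752 V.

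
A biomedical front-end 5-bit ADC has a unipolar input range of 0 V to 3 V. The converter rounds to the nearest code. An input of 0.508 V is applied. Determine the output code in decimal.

LSB = 3 V / 32 = 93.750 mV.
(V_in − V_low)/LSB = (0.508 − 0) / 0.09375 = 5.419.
So the output code is 5.

code 5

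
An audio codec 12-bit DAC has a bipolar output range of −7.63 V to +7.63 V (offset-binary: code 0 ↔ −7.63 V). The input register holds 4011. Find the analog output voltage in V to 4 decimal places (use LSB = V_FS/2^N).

7.3133 V

LSB = 15.26 V / 2^12 = 3.726 mV.
V_out = (−7.63) + 4011 × 0.00372559 V = 7.31333 V.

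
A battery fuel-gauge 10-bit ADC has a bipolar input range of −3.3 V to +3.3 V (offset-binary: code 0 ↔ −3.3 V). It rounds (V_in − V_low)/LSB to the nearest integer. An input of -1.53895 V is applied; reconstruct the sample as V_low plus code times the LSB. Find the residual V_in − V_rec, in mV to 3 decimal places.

One LSB is 6.6 V / 1024 = 6.445 mV.
Scaled input = 273.2296 LSBs, so code = 273.
Code 273 maps back to (−3.3) + 273×0.00644531 V = -1.5404297 V.
Difference: 0.00147969 V → 1.480 mV.

1.480 mV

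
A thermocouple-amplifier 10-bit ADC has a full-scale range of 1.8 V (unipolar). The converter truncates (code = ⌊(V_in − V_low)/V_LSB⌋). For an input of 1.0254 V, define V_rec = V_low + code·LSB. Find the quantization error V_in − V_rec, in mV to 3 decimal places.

One LSB is 1.8 V / 1024 = 1.758 mV.
(1.0254 − 0)/0.00175781 = 583.3387; ⌊·⌋ gives code 583.
V_rec = 0 + 583·0.00175781 = 1.0248047 V.
V_in − V_rec = 0.000595313 V = 0.595 mV.

0.595 mV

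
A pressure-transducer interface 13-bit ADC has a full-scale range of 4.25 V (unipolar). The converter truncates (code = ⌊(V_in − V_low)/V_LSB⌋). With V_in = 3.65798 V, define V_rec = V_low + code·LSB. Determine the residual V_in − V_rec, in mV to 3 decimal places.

0.448 mV

One LSB is 4.25 V / 8192 = 0.519 mV.
(3.65798 − 0)/0.000518799 = 7050.8640; ⌊·⌋ gives code 7050.
Code 7050 maps back to 0 + 7050×0.000518799 V = 3.6575317 V.
V_in − V_rec = 0.000448262 V = 0.448 mV.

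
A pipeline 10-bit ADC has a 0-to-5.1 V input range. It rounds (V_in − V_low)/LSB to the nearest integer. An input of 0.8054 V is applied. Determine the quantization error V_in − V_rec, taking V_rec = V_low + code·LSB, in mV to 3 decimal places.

LSB = 5.1/2^10 = 4.980 mV.
(V_in − V_low)/LSB = (0.8054 − 0)/0.00498047 = 161.7117 → code 162 (round).
Reconstructed: 0.80683594 V.
Difference: -0.00143594 V → -1.436 mV.

-1.436 mV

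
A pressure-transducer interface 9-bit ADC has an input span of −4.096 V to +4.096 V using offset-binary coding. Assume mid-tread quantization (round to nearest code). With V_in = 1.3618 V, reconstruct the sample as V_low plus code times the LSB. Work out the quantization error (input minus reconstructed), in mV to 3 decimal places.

LSB = 8.192/2^9 = 16.000 mV.
(1.3618 − (−4.096))/0.016 = 341.1125; round gives code 341.
V_rec = (−4.096) + 341·0.016 = 1.36 V.
V_in − V_rec = 0.0018 V = 1.800 mV.

1.800 mV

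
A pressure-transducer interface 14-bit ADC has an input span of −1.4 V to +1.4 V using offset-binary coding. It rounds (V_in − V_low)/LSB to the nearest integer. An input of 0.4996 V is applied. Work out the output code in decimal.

With 16384 levels over 2.8 V, one step is 170.90 µV.
Input sits at 11115.374 steps above V_low.
round(11115.374) = 11115.

code 11115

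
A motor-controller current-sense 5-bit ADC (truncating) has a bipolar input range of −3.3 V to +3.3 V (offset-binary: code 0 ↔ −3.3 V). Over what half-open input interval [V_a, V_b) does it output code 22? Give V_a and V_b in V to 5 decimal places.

[1.23750 V, 1.44375 V)

LSB = 6.6/2^5 = 206.250 mV.
V_a = V_low + 22·LSB = 1.2375 V; V_b = V_low + 23·LSB = 1.44375 V.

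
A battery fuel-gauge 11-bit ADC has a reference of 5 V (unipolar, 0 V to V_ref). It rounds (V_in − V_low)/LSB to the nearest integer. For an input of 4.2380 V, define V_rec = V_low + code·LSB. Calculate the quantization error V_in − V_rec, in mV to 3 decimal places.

One LSB is 5 V / 2048 = 2.441 mV.
(V_in − V_low)/LSB = (4.2380 − 0)/0.00244141 = 1735.8848 → code 1736 (round).
Code 1736 maps back to 0 + 1736×0.00244141 V = 4.2382812 V.
Difference: -0.00028125 V → -0.281 mV.

-0.281 mV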